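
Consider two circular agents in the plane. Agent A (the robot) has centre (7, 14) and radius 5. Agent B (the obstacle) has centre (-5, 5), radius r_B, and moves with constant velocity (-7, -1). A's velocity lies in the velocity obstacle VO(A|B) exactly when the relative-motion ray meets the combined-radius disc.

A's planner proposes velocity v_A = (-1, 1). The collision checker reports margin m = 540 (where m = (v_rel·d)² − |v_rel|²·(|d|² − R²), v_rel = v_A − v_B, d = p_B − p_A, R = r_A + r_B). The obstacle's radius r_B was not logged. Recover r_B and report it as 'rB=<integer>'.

m = 540
d = (-12, -9);  v_rel = (6, 2),  |v_rel|² = 40
v_rel×d = (6)·(-9) − (2)·(-12) = -30
since m = R²·40 − (-30)²:  R² = (900 + 540) / 40 = 36
R = √36 = 6  ⇒  r_B = 6 − 5 = 1

rB=1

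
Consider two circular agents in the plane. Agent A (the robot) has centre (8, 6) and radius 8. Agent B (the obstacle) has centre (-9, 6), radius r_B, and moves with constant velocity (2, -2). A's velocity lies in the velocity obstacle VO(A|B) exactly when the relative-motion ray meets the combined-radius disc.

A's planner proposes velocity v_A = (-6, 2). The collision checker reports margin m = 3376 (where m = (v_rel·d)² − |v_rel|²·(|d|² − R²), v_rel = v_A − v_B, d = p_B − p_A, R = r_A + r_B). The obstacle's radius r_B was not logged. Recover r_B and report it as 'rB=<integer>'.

m = 3376
d = (-17, 0);  v_rel = (-8, 4),  |v_rel|² = 80
v_rel×d = (-8)·(0) − (4)·(-17) = 68
since m = R²·80 − 68²:  R² = (4624 + 3376) / 80 = 100
R = √100 = 10  ⇒  r_B = 10 − 8 = 2

rB=2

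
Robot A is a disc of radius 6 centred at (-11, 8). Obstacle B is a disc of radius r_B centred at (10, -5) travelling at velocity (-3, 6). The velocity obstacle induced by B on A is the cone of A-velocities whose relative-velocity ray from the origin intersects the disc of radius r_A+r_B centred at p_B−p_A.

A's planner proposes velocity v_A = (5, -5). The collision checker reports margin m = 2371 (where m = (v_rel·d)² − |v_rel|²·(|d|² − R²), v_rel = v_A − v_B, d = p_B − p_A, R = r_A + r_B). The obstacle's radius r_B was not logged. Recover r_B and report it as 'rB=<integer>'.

m = 2371
d = (21, -13);  v_rel = (8, -11),  |v_rel|² = 185
v_rel×d = (8)·(-13) − (-11)·(21) = 127
since m = R²·185 − 127²:  R² = (16129 + 2371) / 185 = 100
R = √100 = 10  ⇒  r_B = 10 − 6 = 4

rB=4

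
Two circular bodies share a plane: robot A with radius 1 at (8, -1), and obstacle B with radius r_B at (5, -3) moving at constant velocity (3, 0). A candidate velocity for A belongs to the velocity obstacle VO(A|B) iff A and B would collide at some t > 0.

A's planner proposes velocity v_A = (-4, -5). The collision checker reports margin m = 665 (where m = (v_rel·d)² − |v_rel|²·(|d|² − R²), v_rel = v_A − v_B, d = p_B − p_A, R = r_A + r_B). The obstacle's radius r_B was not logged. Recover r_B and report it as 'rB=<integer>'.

m = 665
d = (-3, -2);  v_rel = (-7, -5),  |v_rel|² = 74
v_rel×d = (-7)·(-2) − (-5)·(-3) = -1
since m = R²·74 − (-1)²:  R² = (1 + 665) / 74 = 9
R = √9 = 3  ⇒  r_B = 3 − 1 = 2

rB=2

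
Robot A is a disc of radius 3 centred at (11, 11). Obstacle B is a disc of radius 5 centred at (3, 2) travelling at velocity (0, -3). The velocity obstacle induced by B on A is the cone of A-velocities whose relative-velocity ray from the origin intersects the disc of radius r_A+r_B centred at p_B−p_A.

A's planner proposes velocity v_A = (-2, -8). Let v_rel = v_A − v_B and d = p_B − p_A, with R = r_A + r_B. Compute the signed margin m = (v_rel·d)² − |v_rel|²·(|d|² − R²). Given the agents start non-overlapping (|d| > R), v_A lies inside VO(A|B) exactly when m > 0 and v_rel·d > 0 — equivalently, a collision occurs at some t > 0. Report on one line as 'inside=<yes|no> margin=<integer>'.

d = (-8, -9),  |d|² = 145;  R = 3+5 = 8,  c = 145−8² = 81
v_rel = (-2, -5),  |v_rel|² = 29;  v_rel·d = (-2)·(-8) + (-5)·(-9) = 61
29·t² − 122·t + 81 = 0  ⇒  m = 61² − 29·81 = 1372
m = 1372 > 0,  v_rel·d = 61 > 0  ⇒  inside

inside=yes margin=1372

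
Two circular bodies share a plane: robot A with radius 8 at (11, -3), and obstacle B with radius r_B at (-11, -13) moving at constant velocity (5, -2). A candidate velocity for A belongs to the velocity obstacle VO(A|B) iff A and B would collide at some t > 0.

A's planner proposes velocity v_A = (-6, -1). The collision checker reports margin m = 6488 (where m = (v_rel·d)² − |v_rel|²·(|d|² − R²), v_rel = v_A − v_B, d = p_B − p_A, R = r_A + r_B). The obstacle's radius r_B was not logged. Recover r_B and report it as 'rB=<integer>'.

m = 6488
d = (-22, -10);  v_rel = (-11, 1),  |v_rel|² = 122
v_rel×d = (-11)·(-10) − (1)·(-22) = 132
since m = R²·122 − 132²:  R² = (17424 + 6488) / 122 = 196
R = √196 = 14  ⇒  r_B = 14 − 8 = 6

rB=6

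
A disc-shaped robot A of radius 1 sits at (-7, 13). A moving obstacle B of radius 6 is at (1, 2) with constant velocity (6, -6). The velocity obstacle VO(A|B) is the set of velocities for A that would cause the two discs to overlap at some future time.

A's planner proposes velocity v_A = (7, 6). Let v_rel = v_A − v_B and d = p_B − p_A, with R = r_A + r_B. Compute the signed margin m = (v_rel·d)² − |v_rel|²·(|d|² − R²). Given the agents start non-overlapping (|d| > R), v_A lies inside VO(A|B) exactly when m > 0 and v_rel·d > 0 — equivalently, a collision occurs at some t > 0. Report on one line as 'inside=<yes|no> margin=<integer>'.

d = (8, -11),  |d|² = 185;  R = 1+6 = 7,  c = 185−7² = 136
v_rel = (1, 12),  |v_rel|² = 145;  v_rel·d = (1)·(8) + (12)·(-11) = -124
145·t² + 248·t + 136 = 0  ⇒  m = (-124)² − 145·136 = -4344
m = -4344 < 0,  v_rel·d = -124 < 0  ⇒  outside

inside=no margin=-4344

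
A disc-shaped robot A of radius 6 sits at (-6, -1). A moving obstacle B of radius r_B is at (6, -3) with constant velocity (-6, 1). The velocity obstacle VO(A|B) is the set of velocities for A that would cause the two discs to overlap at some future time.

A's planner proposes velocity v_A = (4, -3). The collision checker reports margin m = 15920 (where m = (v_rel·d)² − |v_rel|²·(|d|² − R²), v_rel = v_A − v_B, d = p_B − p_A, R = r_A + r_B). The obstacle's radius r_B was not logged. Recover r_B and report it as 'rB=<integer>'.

m = 15920
d = (12, -2);  v_rel = (10, -4),  |v_rel|² = 116
v_rel×d = (10)·(-2) − (-4)·(12) = 28
since m = R²·116 − 28²:  R² = (784 + 15920) / 116 = 144
R = √144 = 12  ⇒  r_B = 12 − 6 = 6

rB=6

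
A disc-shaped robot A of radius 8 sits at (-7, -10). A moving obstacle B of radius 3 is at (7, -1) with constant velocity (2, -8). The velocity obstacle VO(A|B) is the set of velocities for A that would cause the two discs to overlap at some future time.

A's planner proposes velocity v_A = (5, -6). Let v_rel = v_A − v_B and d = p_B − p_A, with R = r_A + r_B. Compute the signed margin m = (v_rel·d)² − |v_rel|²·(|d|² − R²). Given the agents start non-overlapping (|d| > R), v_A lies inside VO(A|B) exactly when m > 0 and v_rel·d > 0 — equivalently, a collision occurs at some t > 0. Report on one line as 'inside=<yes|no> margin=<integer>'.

d = (14, 9),  |d|² = 277;  R = 8+3 = 11,  c = 277−11² = 156
v_rel = (3, 2),  |v_rel|² = 13;  v_rel·d = (3)·(14) + (2)·(9) = 60
13·t² − 120·t + 156 = 0  ⇒  m = 60² − 13·156 = 1572
m = 1572 > 0,  v_rel·d = 60 > 0  ⇒  inside

inside=yes margin=1572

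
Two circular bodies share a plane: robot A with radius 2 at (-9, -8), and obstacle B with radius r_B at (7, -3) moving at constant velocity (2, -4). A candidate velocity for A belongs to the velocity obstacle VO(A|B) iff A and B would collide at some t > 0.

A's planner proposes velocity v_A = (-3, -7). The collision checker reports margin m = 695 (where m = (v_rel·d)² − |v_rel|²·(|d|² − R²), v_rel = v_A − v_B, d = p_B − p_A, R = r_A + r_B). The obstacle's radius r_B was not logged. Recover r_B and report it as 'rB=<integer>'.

m = 695
d = (16, 5);  v_rel = (-5, -3),  |v_rel|² = 34
v_rel×d = (-5)·(5) − (-3)·(16) = 23
since m = R²·34 − 23²:  R² = (529 + 695) / 34 = 36
R = √36 = 6  ⇒  r_B = 6 − 2 = 4

rB=4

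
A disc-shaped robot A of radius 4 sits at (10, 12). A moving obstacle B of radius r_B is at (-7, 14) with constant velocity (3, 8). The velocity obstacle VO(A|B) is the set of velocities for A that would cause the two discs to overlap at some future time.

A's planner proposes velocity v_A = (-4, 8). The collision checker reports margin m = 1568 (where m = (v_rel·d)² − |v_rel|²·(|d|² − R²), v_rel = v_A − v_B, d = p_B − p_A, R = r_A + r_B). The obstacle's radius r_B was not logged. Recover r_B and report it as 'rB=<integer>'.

m = 1568
d = (-17, 2);  v_rel = (-7, 0),  |v_rel|² = 49
v_rel×d = (-7)·(2) − (0)·(-17) = -14
since m = R²·49 − (-14)²:  R² = (196 + 1568) / 49 = 36
R = √36 = 6  ⇒  r_B = 6 − 4 = 2

rB=2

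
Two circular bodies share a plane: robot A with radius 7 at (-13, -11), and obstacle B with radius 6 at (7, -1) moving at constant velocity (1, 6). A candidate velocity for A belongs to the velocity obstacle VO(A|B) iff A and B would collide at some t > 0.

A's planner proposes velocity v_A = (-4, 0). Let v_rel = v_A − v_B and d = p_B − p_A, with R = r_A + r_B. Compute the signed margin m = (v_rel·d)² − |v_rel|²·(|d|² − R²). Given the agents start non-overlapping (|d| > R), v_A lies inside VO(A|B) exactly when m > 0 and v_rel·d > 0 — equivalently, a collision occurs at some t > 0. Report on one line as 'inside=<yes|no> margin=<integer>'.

d = (20, 10),  |d|² = 500;  R = 7+6 = 13,  c = 500−13² = 331
v_rel = (-5, -6),  |v_rel|² = 61;  v_rel·d = (-5)·(20) + (-6)·(10) = -160
61·t² + 320·t + 331 = 0  ⇒  m = (-160)² − 61·331 = 5409
m = 5409 > 0,  v_rel·d = -160 < 0  ⇒  outside

inside=no margin=5409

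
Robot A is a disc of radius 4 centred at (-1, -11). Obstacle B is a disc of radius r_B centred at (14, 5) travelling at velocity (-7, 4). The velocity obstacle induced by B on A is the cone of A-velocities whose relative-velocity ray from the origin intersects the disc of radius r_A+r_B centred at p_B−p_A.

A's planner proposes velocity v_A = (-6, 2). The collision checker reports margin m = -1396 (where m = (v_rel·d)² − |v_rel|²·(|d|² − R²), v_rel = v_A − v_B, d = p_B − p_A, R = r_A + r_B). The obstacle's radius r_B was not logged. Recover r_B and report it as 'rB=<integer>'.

m = -1396
d = (15, 16);  v_rel = (1, -2),  |v_rel|² = 5
v_rel×d = (1)·(16) − (-2)·(15) = 46
since m = R²·5 − 46²:  R² = (2116 + -1396) / 5 = 144
R = √144 = 12  ⇒  r_B = 12 − 4 = 8

rB=8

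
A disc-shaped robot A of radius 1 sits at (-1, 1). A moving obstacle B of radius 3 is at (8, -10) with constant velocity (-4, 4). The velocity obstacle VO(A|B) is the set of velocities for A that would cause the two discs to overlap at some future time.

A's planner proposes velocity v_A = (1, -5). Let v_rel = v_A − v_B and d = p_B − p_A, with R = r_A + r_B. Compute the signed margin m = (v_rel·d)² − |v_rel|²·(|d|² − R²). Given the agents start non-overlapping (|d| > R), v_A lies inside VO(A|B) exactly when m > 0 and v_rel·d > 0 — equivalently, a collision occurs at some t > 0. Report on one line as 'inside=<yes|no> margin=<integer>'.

d = (9, -11),  |d|² = 202;  R = 1+3 = 4,  c = 202−4² = 186
v_rel = (5, -9),  |v_rel|² = 106;  v_rel·d = (5)·(9) + (-9)·(-11) = 144
106·t² − 288·t + 186 = 0  ⇒  m = 144² − 106·186 = 1020
m = 1020 > 0,  v_rel·d = 144 > 0  ⇒  inside

inside=yes margin=1020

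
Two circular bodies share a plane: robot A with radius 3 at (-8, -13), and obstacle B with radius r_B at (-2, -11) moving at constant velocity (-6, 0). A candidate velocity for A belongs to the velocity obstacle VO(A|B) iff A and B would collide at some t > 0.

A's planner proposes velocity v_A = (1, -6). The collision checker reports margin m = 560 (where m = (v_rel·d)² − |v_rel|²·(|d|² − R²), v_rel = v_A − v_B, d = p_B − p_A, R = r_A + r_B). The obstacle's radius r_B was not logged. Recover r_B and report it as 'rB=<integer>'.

m = 560
d = (6, 2);  v_rel = (7, -6),  |v_rel|² = 85
v_rel×d = (7)·(2) − (-6)·(6) = 50
since m = R²·85 − 50²:  R² = (2500 + 560) / 85 = 36
R = √36 = 6  ⇒  r_B = 6 − 3 = 3

rB=3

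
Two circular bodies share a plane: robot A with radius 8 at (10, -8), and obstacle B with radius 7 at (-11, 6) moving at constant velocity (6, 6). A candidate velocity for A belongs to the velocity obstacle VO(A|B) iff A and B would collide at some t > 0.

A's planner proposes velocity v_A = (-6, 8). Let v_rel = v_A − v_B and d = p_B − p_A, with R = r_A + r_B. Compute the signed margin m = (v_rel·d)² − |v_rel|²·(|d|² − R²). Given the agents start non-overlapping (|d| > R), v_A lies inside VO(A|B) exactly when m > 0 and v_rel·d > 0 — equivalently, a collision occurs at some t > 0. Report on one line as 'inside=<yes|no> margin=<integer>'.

d = (-21, 14),  |d|² = 637;  R = 8+7 = 15,  c = 637−15² = 412
v_rel = (-12, 2),  |v_rel|² = 148;  v_rel·d = (-12)·(-21) + (2)·(14) = 280
148·t² − 560·t + 412 = 0  ⇒  m = 280² − 148·412 = 17424
m = 17424 > 0,  v_rel·d = 280 > 0  ⇒  inside

inside=yes margin=17424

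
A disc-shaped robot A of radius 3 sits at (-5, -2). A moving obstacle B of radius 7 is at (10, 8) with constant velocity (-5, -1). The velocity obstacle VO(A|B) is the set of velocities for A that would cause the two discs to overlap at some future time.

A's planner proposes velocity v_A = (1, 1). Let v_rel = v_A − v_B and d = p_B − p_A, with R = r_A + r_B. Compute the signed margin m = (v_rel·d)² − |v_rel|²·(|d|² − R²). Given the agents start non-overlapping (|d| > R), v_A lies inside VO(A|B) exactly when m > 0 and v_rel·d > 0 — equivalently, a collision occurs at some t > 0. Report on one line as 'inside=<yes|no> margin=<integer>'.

d = (15, 10),  |d|² = 325;  R = 3+7 = 10,  c = 325−10² = 225
v_rel = (6, 2),  |v_rel|² = 40;  v_rel·d = (6)·(15) + (2)·(10) = 110
40·t² − 220·t + 225 = 0  ⇒  m = 110² − 40·225 = 3100
m = 3100 > 0,  v_rel·d = 110 > 0  ⇒  inside

inside=yes margin=3100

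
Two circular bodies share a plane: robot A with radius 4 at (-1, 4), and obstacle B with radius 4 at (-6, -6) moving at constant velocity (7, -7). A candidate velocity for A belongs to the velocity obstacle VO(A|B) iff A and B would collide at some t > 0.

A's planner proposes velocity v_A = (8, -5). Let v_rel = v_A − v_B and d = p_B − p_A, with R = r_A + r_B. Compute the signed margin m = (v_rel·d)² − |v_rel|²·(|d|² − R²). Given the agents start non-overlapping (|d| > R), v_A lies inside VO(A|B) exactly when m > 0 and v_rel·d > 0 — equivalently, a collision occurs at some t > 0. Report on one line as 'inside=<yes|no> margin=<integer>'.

d = (-5, -10),  |d|² = 125;  R = 4+4 = 8,  c = 125−8² = 61
v_rel = (1, 2),  |v_rel|² = 5;  v_rel·d = (1)·(-5) + (2)·(-10) = -25
5·t² + 50·t + 61 = 0  ⇒  m = (-25)² − 5·61 = 320
m = 320 > 0,  v_rel·d = -25 < 0  ⇒  outside

inside=no margin=320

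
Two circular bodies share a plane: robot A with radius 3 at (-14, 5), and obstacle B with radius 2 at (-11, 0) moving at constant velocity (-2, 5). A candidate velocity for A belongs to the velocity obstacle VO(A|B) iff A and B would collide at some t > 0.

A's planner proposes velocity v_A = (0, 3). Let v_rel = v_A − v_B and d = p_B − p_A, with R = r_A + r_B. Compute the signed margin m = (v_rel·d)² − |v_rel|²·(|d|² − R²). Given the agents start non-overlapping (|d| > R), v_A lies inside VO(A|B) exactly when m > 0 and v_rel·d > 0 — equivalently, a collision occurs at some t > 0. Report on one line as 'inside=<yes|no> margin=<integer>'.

d = (3, -5),  |d|² = 34;  R = 3+2 = 5,  c = 34−5² = 9
v_rel = (2, -2),  |v_rel|² = 8;  v_rel·d = (2)·(3) + (-2)·(-5) = 16
8·t² − 32·t + 9 = 0  ⇒  m = 16² − 8·9 = 184
m = 184 > 0,  v_rel·d = 16 > 0  ⇒  inside

inside=yes margin=184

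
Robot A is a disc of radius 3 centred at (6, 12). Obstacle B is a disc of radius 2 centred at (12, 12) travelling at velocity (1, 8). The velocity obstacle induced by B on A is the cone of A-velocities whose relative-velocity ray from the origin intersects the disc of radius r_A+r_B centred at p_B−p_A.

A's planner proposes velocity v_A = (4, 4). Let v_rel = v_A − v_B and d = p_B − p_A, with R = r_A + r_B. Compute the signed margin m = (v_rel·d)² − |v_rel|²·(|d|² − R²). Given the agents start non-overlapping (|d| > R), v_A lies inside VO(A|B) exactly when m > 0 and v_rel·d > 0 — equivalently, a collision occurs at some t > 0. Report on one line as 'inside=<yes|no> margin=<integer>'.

d = (6, 0),  |d|² = 36;  R = 3+2 = 5,  c = 36−5² = 11
v_rel = (3, -4),  |v_rel|² = 25;  v_rel·d = (3)·(6) + (-4)·(0) = 18
25·t² − 36·t + 11 = 0  ⇒  m = 18² − 25·11 = 49
m = 49 > 0,  v_rel·d = 18 > 0  ⇒  inside

inside=yes margin=49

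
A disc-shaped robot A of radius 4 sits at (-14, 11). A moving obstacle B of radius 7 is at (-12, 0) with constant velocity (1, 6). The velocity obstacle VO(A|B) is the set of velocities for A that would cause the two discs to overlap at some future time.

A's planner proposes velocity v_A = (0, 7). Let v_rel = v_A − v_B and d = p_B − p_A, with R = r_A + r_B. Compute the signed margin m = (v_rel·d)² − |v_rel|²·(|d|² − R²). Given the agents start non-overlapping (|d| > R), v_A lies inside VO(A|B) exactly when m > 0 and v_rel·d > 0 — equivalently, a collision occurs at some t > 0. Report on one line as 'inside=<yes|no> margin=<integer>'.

d = (2, -11),  |d|² = 125;  R = 4+7 = 11,  c = 125−11² = 4
v_rel = (-1, 1),  |v_rel|² = 2;  v_rel·d = (-1)·(2) + (1)·(-11) = -13
2·t² + 26·t + 4 = 0  ⇒  m = (-13)² − 2·4 = 161
m = 161 > 0,  v_rel·d = -13 < 0  ⇒  outside

inside=no margin=161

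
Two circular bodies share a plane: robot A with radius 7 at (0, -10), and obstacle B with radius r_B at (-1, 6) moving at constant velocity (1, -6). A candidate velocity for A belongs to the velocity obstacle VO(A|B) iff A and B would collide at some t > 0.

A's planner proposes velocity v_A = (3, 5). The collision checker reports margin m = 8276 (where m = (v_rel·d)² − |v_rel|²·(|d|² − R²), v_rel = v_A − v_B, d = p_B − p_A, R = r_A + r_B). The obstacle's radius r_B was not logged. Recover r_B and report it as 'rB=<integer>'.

m = 8276
d = (-1, 16);  v_rel = (2, 11),  |v_rel|² = 125
v_rel×d = (2)·(16) − (11)·(-1) = 43
since m = R²·125 − 43²:  R² = (1849 + 8276) / 125 = 81
R = √81 = 9  ⇒  r_B = 9 − 7 = 2

rB=2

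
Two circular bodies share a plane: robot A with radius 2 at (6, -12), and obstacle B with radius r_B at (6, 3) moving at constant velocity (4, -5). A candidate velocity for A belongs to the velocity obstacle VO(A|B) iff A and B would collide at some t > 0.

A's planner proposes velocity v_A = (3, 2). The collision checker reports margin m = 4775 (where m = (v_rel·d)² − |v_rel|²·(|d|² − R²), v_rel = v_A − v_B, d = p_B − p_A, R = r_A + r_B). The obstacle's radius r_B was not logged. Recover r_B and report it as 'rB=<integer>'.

m = 4775
d = (0, 15);  v_rel = (-1, 7),  |v_rel|² = 50
v_rel×d = (-1)·(15) − (7)·(0) = -15
since m = R²·50 − (-15)²:  R² = (225 + 4775) / 50 = 100
R = √100 = 10  ⇒  r_B = 10 − 2 = 8

rB=8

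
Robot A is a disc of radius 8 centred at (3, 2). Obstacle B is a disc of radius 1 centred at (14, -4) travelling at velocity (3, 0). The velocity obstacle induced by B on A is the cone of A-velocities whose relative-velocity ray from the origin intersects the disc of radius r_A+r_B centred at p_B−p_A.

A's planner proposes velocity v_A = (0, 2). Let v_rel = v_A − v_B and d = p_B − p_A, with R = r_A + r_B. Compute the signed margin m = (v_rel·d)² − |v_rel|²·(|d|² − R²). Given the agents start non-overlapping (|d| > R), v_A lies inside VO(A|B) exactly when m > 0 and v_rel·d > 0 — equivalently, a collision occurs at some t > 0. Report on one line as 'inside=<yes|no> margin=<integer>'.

d = (11, -6),  |d|² = 157;  R = 8+1 = 9,  c = 157−9² = 76
v_rel = (-3, 2),  |v_rel|² = 13;  v_rel·d = (-3)·(11) + (2)·(-6) = -45
13·t² + 90·t + 76 = 0  ⇒  m = (-45)² − 13·76 = 1037
m = 1037 > 0,  v_rel·d = -45 < 0  ⇒  outside

inside=no margin=1037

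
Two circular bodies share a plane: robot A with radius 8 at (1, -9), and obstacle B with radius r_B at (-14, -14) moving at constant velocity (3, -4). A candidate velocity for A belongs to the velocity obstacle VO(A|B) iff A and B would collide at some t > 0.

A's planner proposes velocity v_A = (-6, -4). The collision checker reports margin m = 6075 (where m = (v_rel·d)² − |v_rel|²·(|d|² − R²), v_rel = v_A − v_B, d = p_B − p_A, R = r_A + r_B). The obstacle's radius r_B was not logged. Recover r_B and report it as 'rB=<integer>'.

m = 6075
d = (-15, -5);  v_rel = (-9, 0),  |v_rel|² = 81
v_rel×d = (-9)·(-5) − (0)·(-15) = 45
since m = R²·81 − 45²:  R² = (2025 + 6075) / 81 = 100
R = √100 = 10  ⇒  r_B = 10 − 8 = 2

rB=2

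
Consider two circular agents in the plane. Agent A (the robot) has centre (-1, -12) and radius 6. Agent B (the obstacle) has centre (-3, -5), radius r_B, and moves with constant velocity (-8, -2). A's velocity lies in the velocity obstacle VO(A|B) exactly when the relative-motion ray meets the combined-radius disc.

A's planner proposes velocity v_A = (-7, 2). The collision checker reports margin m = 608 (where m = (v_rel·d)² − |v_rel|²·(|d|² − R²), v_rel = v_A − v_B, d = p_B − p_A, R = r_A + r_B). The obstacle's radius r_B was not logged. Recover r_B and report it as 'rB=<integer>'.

m = 608
d = (-2, 7);  v_rel = (1, 4),  |v_rel|² = 17
v_rel×d = (1)·(7) − (4)·(-2) = 15
since m = R²·17 − 15²:  R² = (225 + 608) / 17 = 49
R = √49 = 7  ⇒  r_B = 7 − 6 = 1

rB=1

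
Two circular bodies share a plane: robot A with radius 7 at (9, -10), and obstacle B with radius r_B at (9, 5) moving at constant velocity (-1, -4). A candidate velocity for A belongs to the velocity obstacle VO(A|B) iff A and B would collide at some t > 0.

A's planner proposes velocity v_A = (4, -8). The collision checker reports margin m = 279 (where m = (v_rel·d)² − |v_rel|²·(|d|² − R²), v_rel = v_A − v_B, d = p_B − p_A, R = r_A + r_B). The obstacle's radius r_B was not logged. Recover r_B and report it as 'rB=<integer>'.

m = 279
d = (0, 15);  v_rel = (5, -4),  |v_rel|² = 41
v_rel×d = (5)·(15) − (-4)·(0) = 75
since m = R²·41 − 75²:  R² = (5625 + 279) / 41 = 144
R = √144 = 12  ⇒  r_B = 12 − 7 = 5

rB=5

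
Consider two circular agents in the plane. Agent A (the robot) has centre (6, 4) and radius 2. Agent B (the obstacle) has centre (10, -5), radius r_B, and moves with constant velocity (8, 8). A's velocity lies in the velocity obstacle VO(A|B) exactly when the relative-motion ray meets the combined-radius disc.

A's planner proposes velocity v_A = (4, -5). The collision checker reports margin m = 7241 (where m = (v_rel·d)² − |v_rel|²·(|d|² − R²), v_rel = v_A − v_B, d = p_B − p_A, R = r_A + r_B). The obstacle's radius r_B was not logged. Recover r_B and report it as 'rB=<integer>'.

m = 7241
d = (4, -9);  v_rel = (-4, -13),  |v_rel|² = 185
v_rel×d = (-4)·(-9) − (-13)·(4) = 88
since m = R²·185 − 88²:  R² = (7744 + 7241) / 185 = 81
R = √81 = 9  ⇒  r_B = 9 − 2 = 7

rB=7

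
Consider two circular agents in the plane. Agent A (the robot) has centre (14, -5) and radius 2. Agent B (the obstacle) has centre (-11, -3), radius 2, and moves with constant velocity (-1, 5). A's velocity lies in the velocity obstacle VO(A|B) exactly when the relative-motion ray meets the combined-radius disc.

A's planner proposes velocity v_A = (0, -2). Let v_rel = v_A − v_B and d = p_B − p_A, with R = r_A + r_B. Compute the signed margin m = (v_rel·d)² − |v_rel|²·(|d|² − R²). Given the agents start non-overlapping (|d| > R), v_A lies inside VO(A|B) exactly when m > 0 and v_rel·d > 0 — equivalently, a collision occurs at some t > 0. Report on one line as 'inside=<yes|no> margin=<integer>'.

d = (-25, 2),  |d|² = 629;  R = 2+2 = 4,  c = 629−4² = 613
v_rel = (1, -7),  |v_rel|² = 50;  v_rel·d = (1)·(-25) + (-7)·(2) = -39
50·t² + 78·t + 613 = 0  ⇒  m = (-39)² − 50·613 = -29129
m = -29129 < 0,  v_rel·d = -39 < 0  ⇒  outside

inside=no margin=-29129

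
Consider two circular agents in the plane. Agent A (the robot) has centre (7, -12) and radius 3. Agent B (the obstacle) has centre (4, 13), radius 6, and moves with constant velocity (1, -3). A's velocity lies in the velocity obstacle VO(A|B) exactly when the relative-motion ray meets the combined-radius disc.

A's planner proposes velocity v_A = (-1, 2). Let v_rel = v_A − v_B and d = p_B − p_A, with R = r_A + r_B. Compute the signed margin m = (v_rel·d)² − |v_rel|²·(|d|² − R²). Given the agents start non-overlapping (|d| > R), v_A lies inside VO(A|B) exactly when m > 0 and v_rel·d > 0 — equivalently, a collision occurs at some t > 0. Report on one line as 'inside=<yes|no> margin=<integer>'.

d = (-3, 25),  |d|² = 634;  R = 3+6 = 9,  c = 634−9² = 553
v_rel = (-2, 5),  |v_rel|² = 29;  v_rel·d = (-2)·(-3) + (5)·(25) = 131
29·t² − 262·t + 553 = 0  ⇒  m = 131² − 29·553 = 1124
m = 1124 > 0,  v_rel·d = 131 > 0  ⇒  inside

inside=yes margin=1124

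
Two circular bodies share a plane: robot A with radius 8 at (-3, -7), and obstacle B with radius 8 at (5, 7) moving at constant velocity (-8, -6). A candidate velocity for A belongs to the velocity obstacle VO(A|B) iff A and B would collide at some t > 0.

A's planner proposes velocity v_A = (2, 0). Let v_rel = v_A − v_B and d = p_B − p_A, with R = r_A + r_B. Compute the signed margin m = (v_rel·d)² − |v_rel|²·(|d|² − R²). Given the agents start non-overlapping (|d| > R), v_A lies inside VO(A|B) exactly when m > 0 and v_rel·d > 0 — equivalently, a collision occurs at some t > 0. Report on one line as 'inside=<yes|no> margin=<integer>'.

d = (8, 14),  |d|² = 260;  R = 8+8 = 16,  c = 260−16² = 4
v_rel = (10, 6),  |v_rel|² = 136;  v_rel·d = (10)·(8) + (6)·(14) = 164
136·t² − 328·t + 4 = 0  ⇒  m = 164² − 136·4 = 26352
m = 26352 > 0,  v_rel·d = 164 > 0  ⇒  inside

inside=yes margin=26352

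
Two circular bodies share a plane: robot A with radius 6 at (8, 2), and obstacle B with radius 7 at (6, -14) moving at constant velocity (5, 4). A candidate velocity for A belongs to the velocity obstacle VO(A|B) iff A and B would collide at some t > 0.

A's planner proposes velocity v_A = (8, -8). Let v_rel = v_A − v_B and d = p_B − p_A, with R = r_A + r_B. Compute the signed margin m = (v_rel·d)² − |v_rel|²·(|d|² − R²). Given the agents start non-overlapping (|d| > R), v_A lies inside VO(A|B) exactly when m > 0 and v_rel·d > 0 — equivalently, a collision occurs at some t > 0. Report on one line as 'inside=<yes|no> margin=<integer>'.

d = (-2, -16),  |d|² = 260;  R = 6+7 = 13,  c = 260−13² = 91
v_rel = (3, -12),  |v_rel|² = 153;  v_rel·d = (3)·(-2) + (-12)·(-16) = 186
153·t² − 372·t + 91 = 0  ⇒  m = 186² − 153·91 = 20673
m = 20673 > 0,  v_rel·d = 186 > 0  ⇒  inside

inside=yes margin=20673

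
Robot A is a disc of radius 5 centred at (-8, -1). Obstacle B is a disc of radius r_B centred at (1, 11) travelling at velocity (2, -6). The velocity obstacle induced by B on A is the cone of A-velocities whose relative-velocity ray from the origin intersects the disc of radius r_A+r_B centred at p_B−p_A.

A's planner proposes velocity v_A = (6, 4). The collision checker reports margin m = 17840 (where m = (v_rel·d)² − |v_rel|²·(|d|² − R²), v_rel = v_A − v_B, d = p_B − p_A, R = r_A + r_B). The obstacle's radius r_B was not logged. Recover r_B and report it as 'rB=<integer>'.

m = 17840
d = (9, 12);  v_rel = (4, 10),  |v_rel|² = 116
v_rel×d = (4)·(12) − (10)·(9) = -42
since m = R²·116 − (-42)²:  R² = (1764 + 17840) / 116 = 169
R = √169 = 13  ⇒  r_B = 13 − 5 = 8

rB=8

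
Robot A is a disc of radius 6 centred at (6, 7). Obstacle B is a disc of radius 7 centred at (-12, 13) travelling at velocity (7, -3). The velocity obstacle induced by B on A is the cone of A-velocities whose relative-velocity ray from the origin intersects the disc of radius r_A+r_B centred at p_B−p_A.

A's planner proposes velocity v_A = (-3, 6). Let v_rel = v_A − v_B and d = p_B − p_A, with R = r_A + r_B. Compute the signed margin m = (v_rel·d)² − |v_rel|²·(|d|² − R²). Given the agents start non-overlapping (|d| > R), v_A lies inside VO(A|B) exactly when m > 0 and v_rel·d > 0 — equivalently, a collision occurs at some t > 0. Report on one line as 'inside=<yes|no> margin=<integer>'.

d = (-18, 6),  |d|² = 360;  R = 6+7 = 13,  c = 360−13² = 191
v_rel = (-10, 9),  |v_rel|² = 181;  v_rel·d = (-10)·(-18) + (9)·(6) = 234
181·t² − 468·t + 191 = 0  ⇒  m = 234² − 181·191 = 20185
m = 20185 > 0,  v_rel·d = 234 > 0  ⇒  inside

inside=yes margin=20185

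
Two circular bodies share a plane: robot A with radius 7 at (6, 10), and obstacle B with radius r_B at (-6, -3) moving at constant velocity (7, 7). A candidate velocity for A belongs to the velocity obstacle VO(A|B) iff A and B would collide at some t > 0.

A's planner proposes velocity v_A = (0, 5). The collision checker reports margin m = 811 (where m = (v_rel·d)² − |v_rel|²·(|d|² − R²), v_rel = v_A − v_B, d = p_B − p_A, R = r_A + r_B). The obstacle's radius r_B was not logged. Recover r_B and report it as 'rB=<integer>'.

m = 811
d = (-12, -13);  v_rel = (-7, -2),  |v_rel|² = 53
v_rel×d = (-7)·(-13) − (-2)·(-12) = 67
since m = R²·53 − 67²:  R² = (4489 + 811) / 53 = 100
R = √100 = 10  ⇒  r_B = 10 − 7 = 3

rB=3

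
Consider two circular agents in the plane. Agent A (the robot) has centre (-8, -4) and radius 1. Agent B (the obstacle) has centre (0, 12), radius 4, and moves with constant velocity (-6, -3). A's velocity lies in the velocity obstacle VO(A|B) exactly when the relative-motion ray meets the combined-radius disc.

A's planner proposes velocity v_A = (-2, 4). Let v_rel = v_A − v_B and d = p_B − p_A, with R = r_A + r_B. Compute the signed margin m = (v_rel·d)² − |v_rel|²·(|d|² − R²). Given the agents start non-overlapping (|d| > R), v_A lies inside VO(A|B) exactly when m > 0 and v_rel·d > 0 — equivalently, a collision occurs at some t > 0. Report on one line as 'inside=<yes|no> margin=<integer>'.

d = (8, 16),  |d|² = 320;  R = 1+4 = 5,  c = 320−5² = 295
v_rel = (4, 7),  |v_rel|² = 65;  v_rel·d = (4)·(8) + (7)·(16) = 144
65·t² − 288·t + 295 = 0  ⇒  m = 144² − 65·295 = 1561
m = 1561 > 0,  v_rel·d = 144 > 0  ⇒  inside

inside=yes margin=1561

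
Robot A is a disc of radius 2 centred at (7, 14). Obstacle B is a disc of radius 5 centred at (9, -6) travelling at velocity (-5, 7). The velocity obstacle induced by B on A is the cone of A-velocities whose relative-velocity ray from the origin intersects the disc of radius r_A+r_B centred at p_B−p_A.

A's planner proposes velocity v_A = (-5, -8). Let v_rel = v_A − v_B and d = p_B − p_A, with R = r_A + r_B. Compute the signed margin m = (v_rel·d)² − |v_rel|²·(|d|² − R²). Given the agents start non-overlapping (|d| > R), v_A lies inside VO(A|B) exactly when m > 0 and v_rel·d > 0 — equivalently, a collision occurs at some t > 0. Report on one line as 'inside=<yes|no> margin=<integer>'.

d = (2, -20),  |d|² = 404;  R = 2+5 = 7,  c = 404−7² = 355
v_rel = (0, -15),  |v_rel|² = 225;  v_rel·d = (0)·(2) + (-15)·(-20) = 300
225·t² − 600·t + 355 = 0  ⇒  m = 300² − 225·355 = 10125
m = 10125 > 0,  v_rel·d = 300 > 0  ⇒  inside

inside=yes margin=10125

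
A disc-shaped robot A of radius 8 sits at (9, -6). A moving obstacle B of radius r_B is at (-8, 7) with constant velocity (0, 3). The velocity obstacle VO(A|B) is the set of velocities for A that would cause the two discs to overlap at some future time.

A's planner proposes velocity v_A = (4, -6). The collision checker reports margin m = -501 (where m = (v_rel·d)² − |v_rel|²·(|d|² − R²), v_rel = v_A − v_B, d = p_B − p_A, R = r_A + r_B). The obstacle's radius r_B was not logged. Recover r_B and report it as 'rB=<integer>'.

m = -501
d = (-17, 13);  v_rel = (4, -9),  |v_rel|² = 97
v_rel×d = (4)·(13) − (-9)·(-17) = -101
since m = R²·97 − (-101)²:  R² = (10201 + -501) / 97 = 100
R = √100 = 10  ⇒  r_B = 10 − 8 = 2

rB=2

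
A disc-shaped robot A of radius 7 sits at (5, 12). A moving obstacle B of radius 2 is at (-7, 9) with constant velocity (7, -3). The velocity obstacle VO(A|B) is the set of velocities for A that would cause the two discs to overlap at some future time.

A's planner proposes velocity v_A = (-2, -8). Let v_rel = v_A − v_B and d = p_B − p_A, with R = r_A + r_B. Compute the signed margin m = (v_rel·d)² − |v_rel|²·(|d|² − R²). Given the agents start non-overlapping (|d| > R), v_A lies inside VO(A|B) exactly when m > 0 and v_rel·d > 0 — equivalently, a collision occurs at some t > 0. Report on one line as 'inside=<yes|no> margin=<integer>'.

d = (-12, -3),  |d|² = 153;  R = 7+2 = 9,  c = 153−9² = 72
v_rel = (-9, -5),  |v_rel|² = 106;  v_rel·d = (-9)·(-12) + (-5)·(-3) = 123
106·t² − 246·t + 72 = 0  ⇒  m = 123² − 106·72 = 7497
m = 7497 > 0,  v_rel·d = 123 > 0  ⇒  inside

inside=yes margin=7497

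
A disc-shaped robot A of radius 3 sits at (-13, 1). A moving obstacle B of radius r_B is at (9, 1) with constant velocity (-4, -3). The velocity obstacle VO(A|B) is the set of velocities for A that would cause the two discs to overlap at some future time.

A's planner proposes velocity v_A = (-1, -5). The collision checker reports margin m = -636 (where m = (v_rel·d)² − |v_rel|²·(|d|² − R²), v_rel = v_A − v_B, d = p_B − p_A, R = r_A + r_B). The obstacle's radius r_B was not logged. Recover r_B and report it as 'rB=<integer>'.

m = -636
d = (22, 0);  v_rel = (3, -2),  |v_rel|² = 13
v_rel×d = (3)·(0) − (-2)·(22) = 44
since m = R²·13 − 44²:  R² = (1936 + -636) / 13 = 100
R = √100 = 10  ⇒  r_B = 10 − 3 = 7

rB=7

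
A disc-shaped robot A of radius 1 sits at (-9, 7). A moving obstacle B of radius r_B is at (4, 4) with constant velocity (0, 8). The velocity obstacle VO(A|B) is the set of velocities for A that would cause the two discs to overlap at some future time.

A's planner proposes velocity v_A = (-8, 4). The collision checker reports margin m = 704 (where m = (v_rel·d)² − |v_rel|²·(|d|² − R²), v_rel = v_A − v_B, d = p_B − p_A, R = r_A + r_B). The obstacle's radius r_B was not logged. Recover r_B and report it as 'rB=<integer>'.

m = 704
d = (13, -3);  v_rel = (-8, -4),  |v_rel|² = 80
v_rel×d = (-8)·(-3) − (-4)·(13) = 76
since m = R²·80 − 76²:  R² = (5776 + 704) / 80 = 81
R = √81 = 9  ⇒  r_B = 9 − 1 = 8

rB=8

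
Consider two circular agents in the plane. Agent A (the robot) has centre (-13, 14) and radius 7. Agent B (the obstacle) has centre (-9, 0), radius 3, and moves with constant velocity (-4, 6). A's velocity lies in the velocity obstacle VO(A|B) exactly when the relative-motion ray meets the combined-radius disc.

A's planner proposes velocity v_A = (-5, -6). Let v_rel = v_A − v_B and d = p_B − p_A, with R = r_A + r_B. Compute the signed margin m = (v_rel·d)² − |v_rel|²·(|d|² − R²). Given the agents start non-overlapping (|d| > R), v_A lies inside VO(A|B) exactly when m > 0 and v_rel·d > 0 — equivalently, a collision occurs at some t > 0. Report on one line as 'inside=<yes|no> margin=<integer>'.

d = (4, -14),  |d|² = 212;  R = 7+3 = 10,  c = 212−10² = 112
v_rel = (-1, -12),  |v_rel|² = 145;  v_rel·d = (-1)·(4) + (-12)·(-14) = 164
145·t² − 328·t + 112 = 0  ⇒  m = 164² − 145·112 = 10656
m = 10656 > 0,  v_rel·d = 164 > 0  ⇒  inside

inside=yes margin=10656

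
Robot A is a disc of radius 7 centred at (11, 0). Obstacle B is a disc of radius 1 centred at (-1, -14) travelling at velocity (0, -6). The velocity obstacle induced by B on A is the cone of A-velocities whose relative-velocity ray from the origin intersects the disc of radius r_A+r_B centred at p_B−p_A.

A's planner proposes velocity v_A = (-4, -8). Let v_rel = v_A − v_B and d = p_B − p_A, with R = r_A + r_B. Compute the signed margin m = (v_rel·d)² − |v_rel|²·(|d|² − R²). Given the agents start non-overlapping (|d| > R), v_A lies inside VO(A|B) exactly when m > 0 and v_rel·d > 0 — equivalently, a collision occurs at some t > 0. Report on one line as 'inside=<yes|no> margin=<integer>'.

d = (-12, -14),  |d|² = 340;  R = 7+1 = 8,  c = 340−8² = 276
v_rel = (-4, -2),  |v_rel|² = 20;  v_rel·d = (-4)·(-12) + (-2)·(-14) = 76
20·t² − 152·t + 276 = 0  ⇒  m = 76² − 20·276 = 256
m = 256 > 0,  v_rel·d = 76 > 0  ⇒  inside

inside=yes margin=256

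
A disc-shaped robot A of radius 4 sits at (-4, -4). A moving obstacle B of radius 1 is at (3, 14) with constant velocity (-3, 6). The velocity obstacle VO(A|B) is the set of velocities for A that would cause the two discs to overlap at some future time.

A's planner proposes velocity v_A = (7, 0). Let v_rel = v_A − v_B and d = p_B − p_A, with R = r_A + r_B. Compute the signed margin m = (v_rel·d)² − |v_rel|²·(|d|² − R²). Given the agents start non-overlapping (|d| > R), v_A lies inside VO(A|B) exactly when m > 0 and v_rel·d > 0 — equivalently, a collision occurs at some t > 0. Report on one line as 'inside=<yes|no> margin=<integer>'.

d = (7, 18),  |d|² = 373;  R = 4+1 = 5,  c = 373−5² = 348
v_rel = (10, -6),  |v_rel|² = 136;  v_rel·d = (10)·(7) + (-6)·(18) = -38
136·t² + 76·t + 348 = 0  ⇒  m = (-38)² − 136·348 = -45884
m = -45884 < 0,  v_rel·d = -38 < 0  ⇒  outside

inside=no margin=-45884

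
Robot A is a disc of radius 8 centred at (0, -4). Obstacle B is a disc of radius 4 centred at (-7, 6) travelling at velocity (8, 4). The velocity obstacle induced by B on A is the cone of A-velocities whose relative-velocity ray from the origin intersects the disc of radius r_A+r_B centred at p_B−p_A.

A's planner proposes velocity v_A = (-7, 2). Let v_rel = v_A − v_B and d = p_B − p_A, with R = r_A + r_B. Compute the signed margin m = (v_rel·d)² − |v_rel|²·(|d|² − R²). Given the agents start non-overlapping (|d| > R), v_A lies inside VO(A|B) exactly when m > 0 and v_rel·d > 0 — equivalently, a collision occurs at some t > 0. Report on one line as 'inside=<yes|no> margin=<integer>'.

d = (-7, 10),  |d|² = 149;  R = 8+4 = 12,  c = 149−12² = 5
v_rel = (-15, -2),  |v_rel|² = 229;  v_rel·d = (-15)·(-7) + (-2)·(10) = 85
229·t² − 170·t + 5 = 0  ⇒  m = 85² − 229·5 = 6080
m = 6080 > 0,  v_rel·d = 85 > 0  ⇒  inside

inside=yes margin=6080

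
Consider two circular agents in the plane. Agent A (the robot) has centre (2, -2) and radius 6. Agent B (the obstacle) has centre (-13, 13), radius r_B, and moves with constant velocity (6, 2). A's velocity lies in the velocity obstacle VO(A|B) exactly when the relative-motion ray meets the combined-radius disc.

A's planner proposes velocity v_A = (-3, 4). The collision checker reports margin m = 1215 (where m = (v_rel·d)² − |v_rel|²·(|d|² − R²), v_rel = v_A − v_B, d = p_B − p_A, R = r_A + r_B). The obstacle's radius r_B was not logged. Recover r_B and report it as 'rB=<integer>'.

m = 1215
d = (-15, 15);  v_rel = (-9, 2),  |v_rel|² = 85
v_rel×d = (-9)·(15) − (2)·(-15) = -105
since m = R²·85 − (-105)²:  R² = (11025 + 1215) / 85 = 144
R = √144 = 12  ⇒  r_B = 12 − 6 = 6

rB=6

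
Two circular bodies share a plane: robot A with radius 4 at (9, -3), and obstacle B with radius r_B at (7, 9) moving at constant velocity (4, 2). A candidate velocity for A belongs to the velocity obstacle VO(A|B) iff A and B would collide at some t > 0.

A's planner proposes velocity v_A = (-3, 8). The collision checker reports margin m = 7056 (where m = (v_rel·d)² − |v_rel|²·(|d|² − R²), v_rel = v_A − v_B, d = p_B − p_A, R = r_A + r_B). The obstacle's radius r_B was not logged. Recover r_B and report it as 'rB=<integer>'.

m = 7056
d = (-2, 12);  v_rel = (-7, 6),  |v_rel|² = 85
v_rel×d = (-7)·(12) − (6)·(-2) = -72
since m = R²·85 − (-72)²:  R² = (5184 + 7056) / 85 = 144
R = √144 = 12  ⇒  r_B = 12 − 4 = 8

rB=8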